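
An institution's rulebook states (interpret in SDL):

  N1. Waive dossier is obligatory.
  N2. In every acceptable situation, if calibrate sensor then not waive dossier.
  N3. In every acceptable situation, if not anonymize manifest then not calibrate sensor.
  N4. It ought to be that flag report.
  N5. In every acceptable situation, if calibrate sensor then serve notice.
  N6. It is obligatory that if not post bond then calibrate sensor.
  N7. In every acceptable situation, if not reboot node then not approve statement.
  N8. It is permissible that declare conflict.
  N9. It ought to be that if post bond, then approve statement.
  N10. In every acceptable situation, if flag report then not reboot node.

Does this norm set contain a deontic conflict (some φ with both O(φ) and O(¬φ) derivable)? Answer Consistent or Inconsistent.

Inconsistent

Premise 1 gives O(waive_dossier).
The contrapositive of premise 2 (O(calibrate_sensor → ¬waive_dossier)) is O(waive_dossier → ¬calibrate_sensor), and O(waive_dossier) is already established, so O(¬calibrate_sensor).
Premise 6 is O(¬post_bond → calibrate_sensor); contrapositively O(¬calibrate_sensor → post_bond). Since O(¬calibrate_sensor) holds, K gives O(post_bond).
From O(post_bond) and premise 9, O(post_bond → approve_statement), we obtain O(approve_statement).
Premise 7, O(¬reboot_node → ¬approve_statement), contraposes to O(approve_statement → reboot_node); with O(approve_statement) we get O(reboot_node).
Premise 10 is O(flag_report → ¬reboot_node); contrapositively O(reboot_node → ¬flag_report). Since O(reboot_node) holds, K gives O(¬flag_report).
But premise 4 directly asserts O(flag_report).
We now have both O(¬flag_report) and O(flag_report) — flag_report is simultaneously obligatory and forbidden, violating the D-axiom.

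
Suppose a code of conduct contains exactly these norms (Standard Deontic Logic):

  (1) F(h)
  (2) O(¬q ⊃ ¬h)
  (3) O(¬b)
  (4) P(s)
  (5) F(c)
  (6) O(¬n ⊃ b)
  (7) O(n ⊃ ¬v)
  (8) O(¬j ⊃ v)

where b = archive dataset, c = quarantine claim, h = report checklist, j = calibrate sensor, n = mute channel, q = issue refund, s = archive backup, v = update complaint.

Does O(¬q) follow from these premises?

Premise 2 is O(¬q ⊃ ¬h); even if O(¬h) held, inferring O(¬q) would be affirming the consequent — invalid.
No other premise forces O(¬q). An ideal world satisfying every premise can still have ¬q false, so O(¬q) is not derivable.

No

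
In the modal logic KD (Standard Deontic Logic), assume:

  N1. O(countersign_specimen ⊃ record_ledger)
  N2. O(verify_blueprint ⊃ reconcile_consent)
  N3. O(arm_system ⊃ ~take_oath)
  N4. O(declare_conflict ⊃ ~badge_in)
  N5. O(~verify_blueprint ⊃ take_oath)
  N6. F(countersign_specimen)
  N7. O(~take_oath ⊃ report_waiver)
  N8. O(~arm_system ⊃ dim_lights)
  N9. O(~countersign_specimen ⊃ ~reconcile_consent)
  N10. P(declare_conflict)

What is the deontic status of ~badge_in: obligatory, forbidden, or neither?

Neither

Premise 4 is O(declare_conflict ⊃ ~badge_in), but O(declare_conflict) is not derivable from the premises (the permission P(declare_conflict) asserts only ~O(~declare_conflict), not O(declare_conflict)), so it does not yield O(~badge_in).
No premise or chain of K-axiom applications forces O(~badge_in), and none forces O(badge_in). So ~badge_in is neither obligatory nor forbidden under these norms.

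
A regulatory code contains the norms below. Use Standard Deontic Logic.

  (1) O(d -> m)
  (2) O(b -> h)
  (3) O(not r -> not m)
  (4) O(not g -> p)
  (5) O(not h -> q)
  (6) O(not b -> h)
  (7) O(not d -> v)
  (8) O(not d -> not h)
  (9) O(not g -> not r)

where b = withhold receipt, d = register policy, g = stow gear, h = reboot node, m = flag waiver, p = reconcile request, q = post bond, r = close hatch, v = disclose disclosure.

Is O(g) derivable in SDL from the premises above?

Premises 6 and 2 are O(not b -> h) and O(b -> h); every ideal world satisfies not b or b, so in either case h holds — hence O(h).
The contrapositive of premise 8 (O(not d -> not h)) is O(h -> d), and O(h) is already established, so O(d).
Applying K to premise 1 (O(d -> m)) and O(d) yields O(m).
Premise 3 is O(not r -> not m); contrapositively O(m -> r). Since O(m) holds, K gives O(r).
The contrapositive of premise 9 (O(not g -> not r)) is O(r -> g), and O(r) is already established, so O(g).
Premises 4, 5, 7 do not contribute to this derivation.
So O(g) follows.

Yes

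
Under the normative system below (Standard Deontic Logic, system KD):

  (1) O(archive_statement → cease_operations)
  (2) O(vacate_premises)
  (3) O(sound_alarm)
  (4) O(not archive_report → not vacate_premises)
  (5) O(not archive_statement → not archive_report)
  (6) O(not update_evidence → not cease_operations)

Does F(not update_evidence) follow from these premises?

Yes

Premise 2 states O(vacate_premises) outright.
Premise 4 is O(not archive_report → not vacate_premises); contrapositively O(vacate_premises → archive_report). Since O(vacate_premises) holds, K gives O(archive_report).
The contrapositive of premise 5 (O(not archive_statement → not archive_report)) is O(archive_report → archive_statement), and O(archive_report) is already established, so O(archive_statement).
Premise 1 is O(archive_statement → cease_operations); since O(archive_statement), deontic closure gives O(cease_operations).
Premise 6, O(not update_evidence → not cease_operations), contraposes to O(cease_operations → update_evidence); with O(cease_operations) we get O(update_evidence).
Premise 3 does not contribute to this derivation.
So O(update_evidence) holds, i.e. F(not update_evidence). The claim follows.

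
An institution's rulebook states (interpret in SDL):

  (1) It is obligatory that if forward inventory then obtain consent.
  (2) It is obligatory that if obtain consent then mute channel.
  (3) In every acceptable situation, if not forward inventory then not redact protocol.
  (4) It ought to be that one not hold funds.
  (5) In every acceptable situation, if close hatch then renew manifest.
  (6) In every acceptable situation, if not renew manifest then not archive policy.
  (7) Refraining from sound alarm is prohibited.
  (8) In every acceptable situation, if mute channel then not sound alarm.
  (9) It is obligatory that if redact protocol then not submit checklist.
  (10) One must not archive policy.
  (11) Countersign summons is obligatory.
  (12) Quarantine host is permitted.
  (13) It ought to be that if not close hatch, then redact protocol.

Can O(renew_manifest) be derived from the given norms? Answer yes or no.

Yes

Premise 7, F(¬sound_alarm), is equivalent to O(sound_alarm).
Premise 8 is O(mute_channel → ¬sound_alarm); contrapositively O(sound_alarm → ¬mute_channel). Since O(sound_alarm) holds, K gives O(¬mute_channel).
Premise 2 is O(obtain_consent → mute_channel); contrapositively O(¬mute_channel → ¬obtain_consent). Since O(¬mute_channel) holds, K gives O(¬obtain_consent).
The contrapositive of premise 1 (O(forward_inventory → obtain_consent)) is O(¬obtain_consent → ¬forward_inventory), and O(¬obtain_consent) is already established, so O(¬forward_inventory).
From O(¬forward_inventory) and premise 3, O(¬forward_inventory → ¬redact_protocol), we obtain O(¬redact_protocol).
Premise 13, O(¬close_hatch → redact_protocol), contraposes to O(¬redact_protocol → close_hatch); with O(¬redact_protocol) we get O(close_hatch).
With premise 5, O(close_hatch → renew_manifest), the K-axiom yields O(renew_manifest).
Premises 4, 6, 9, 10, 11, 12 do not contribute to this derivation.
So O(renew_manifest) follows.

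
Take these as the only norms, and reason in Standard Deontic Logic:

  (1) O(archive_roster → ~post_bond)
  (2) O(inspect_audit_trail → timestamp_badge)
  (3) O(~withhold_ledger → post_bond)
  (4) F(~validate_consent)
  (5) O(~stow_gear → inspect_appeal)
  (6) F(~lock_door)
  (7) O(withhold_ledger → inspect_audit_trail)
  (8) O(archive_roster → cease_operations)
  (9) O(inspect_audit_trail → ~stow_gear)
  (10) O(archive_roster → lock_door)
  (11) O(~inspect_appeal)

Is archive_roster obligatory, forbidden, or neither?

Forbidden

From premise 11 we have O(~inspect_appeal).
The contrapositive of premise 5 (O(~stow_gear → inspect_appeal)) is O(~inspect_appeal → stow_gear), and O(~inspect_appeal) is already established, so O(stow_gear).
The contrapositive of premise 9 (O(inspect_audit_trail → ~stow_gear)) is O(stow_gear → ~inspect_audit_trail), and O(stow_gear) is already established, so O(~inspect_audit_trail).
Premise 7, O(withhold_ledger → inspect_audit_trail), contraposes to O(~inspect_audit_trail → ~withhold_ledger); with O(~inspect_audit_trail) we get O(~withhold_ledger).
From O(~withhold_ledger) and premise 3, O(~withhold_ledger → post_bond), we obtain O(post_bond).
Premise 1, O(archive_roster → ~post_bond), contraposes to O(post_bond → ~archive_roster); with O(post_bond) we get O(~archive_roster).
Premises 2, 4, 6, 8, 10 do not contribute to this derivation.
Thus O(~archive_roster), which is F(archive_roster): archive_roster is forbidden.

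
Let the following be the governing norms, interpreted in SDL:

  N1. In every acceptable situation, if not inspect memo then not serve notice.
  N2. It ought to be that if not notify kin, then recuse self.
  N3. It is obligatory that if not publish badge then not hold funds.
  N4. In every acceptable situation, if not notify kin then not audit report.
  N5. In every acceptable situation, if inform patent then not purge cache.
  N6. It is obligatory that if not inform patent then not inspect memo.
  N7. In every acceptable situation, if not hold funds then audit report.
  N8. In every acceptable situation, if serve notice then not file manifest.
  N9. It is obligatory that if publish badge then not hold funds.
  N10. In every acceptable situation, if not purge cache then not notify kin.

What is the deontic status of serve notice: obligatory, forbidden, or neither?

Forbidden

By case analysis on publish_badge: premise 9 gives O(publish_badge → ¬hold_funds) and premise 3 gives O(¬publish_badge → ¬hold_funds), so O(¬hold_funds) either way.
Applying K to premise 7 (O(¬hold_funds → audit_report)) and O(¬hold_funds) yields O(audit_report).
Premise 4 is O(¬notify_kin → ¬audit_report); contrapositively O(audit_report → notify_kin). Since O(audit_report) holds, K gives O(notify_kin).
The contrapositive of premise 10 (O(¬purge_cache → ¬notify_kin)) is O(notify_kin → purge_cache), and O(notify_kin) is already established, so O(purge_cache).
The contrapositive of premise 5 (O(inform_patent → ¬purge_cache)) is O(purge_cache → ¬inform_patent), and O(purge_cache) is already established, so O(¬inform_patent).
With premise 6, O(¬inform_patent → ¬inspect_memo), the K-axiom yields O(¬inspect_memo).
With premise 1, O(¬inspect_memo → ¬serve_notice), the K-axiom yields O(¬serve_notice).
Premises 2, 8 do not contribute to this derivation.
Thus O(¬serve_notice), which is F(serve_notice): serve_notice is forbidden.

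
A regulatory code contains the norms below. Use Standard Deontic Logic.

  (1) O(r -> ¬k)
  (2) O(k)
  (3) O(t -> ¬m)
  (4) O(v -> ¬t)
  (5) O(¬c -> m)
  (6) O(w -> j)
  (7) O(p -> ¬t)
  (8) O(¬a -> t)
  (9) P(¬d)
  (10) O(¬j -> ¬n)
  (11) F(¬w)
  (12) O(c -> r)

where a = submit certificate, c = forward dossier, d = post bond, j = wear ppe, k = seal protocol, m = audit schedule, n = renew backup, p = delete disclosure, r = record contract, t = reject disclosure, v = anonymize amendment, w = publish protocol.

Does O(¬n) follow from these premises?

Premise 10 is O(¬j -> ¬n), but O(¬j) is not derivable from the premises, so it does not yield O(¬n).
No other premise forces O(¬n). An ideal world satisfying every premise can still have ¬n false, so O(¬n) is not derivable.

No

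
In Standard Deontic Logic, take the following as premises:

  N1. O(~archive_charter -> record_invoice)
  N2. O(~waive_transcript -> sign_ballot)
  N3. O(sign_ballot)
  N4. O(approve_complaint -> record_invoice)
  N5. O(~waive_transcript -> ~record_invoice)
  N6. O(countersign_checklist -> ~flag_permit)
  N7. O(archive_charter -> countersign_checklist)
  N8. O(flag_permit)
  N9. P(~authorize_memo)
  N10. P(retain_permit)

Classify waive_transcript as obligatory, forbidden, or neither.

Premise 8 states O(flag_permit) outright.
Premise 6, O(countersign_checklist -> ~flag_permit), contraposes to O(flag_permit -> ~countersign_checklist); with O(flag_permit) we get O(~countersign_checklist).
Premise 7, O(archive_charter -> countersign_checklist), contraposes to O(~countersign_checklist -> ~archive_charter); with O(~countersign_checklist) we get O(~archive_charter).
Applying K to premise 1 (O(~archive_charter -> record_invoice)) and O(~archive_charter) yields O(record_invoice).
Premise 5 is O(~waive_transcript -> ~record_invoice); contrapositively O(record_invoice -> waive_transcript). Since O(record_invoice) holds, K gives O(waive_transcript).
Premises 2, 3, 4, 9, 10 do not contribute to this derivation.
Hence waive_transcript is obligatory.

Obligatory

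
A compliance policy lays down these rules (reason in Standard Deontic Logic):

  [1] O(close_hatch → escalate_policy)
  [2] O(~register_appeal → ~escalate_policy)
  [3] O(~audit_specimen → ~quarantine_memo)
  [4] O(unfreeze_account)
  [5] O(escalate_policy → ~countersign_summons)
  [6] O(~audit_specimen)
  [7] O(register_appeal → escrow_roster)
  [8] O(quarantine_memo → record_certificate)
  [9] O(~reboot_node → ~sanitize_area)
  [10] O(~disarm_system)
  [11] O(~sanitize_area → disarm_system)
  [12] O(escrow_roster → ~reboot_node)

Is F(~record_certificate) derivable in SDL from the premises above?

Premise 8 is O(quarantine_memo → record_certificate), but O(quarantine_memo) is not derivable from the premises, so it does not yield O(record_certificate).
No other premise forces O(record_certificate). An ideal world satisfying every premise can still have ~record_certificate true, so F(~record_certificate) is not derivable.

No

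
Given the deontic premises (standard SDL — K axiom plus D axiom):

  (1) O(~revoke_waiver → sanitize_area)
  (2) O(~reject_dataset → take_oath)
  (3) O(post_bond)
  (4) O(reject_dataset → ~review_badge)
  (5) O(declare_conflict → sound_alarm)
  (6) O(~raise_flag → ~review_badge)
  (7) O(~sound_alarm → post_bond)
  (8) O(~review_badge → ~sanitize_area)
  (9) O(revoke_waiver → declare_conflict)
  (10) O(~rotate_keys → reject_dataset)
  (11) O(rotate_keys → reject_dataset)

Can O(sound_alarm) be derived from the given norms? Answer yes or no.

Yes

Premises 11 and 10 are O(rotate_keys → reject_dataset) and O(~rotate_keys → reject_dataset); every ideal world satisfies rotate_keys or ~rotate_keys, so in either case reject_dataset holds — hence O(reject_dataset).
From O(reject_dataset) and premise 4, O(reject_dataset → ~review_badge), we obtain O(~review_badge).
With premise 8, O(~review_badge → ~sanitize_area), the K-axiom yields O(~sanitize_area).
Premise 1 is O(~revoke_waiver → sanitize_area); contrapositively O(~sanitize_area → revoke_waiver). Since O(~sanitize_area) holds, K gives O(revoke_waiver).
Premise 9 is O(revoke_waiver → declare_conflict); since O(revoke_waiver), deontic closure gives O(declare_conflict).
From O(declare_conflict) and premise 5, O(declare_conflict → sound_alarm), we obtain O(sound_alarm).
Premises 2, 3, 6, 7 do not contribute to this derivation.
So O(sound_alarm) follows.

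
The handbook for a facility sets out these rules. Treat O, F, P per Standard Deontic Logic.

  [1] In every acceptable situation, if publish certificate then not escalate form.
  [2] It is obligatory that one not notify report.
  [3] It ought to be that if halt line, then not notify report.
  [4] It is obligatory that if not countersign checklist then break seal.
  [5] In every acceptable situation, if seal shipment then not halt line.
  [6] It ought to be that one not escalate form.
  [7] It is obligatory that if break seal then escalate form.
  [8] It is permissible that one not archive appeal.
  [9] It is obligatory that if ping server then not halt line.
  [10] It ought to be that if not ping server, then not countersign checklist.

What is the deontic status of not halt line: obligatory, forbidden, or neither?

Obligatory

From premise 6 we have O(¬escalate_form).
The contrapositive of premise 7 (O(break_seal → escalate_form)) is O(¬escalate_form → ¬break_seal), and O(¬escalate_form) is already established, so O(¬break_seal).
Premise 4, O(¬countersign_checklist → break_seal), contraposes to O(¬break_seal → countersign_checklist); with O(¬break_seal) we get O(countersign_checklist).
The contrapositive of premise 10 (O(¬ping_server → ¬countersign_checklist)) is O(countersign_checklist → ping_server), and O(countersign_checklist) is already established, so O(ping_server).
Premise 9 is O(ping_server → ¬halt_line); since O(ping_server), deontic closure gives O(¬halt_line).
Premises 1, 2, 3, 5, 8 do not contribute to this derivation.
Hence ¬halt_line is obligatory.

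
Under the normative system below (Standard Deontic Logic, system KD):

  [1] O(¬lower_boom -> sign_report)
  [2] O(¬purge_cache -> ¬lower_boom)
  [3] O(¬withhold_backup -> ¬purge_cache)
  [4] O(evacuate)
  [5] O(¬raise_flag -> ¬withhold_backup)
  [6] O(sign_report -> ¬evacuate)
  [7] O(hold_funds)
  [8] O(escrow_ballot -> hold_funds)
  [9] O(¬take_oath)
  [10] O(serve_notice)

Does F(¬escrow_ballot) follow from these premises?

No

Premise 8 is O(escrow_ballot -> hold_funds); even if O(hold_funds) held, inferring O(escrow_ballot) would be affirming the consequent — invalid.
No other premise forces O(escrow_ballot). An ideal world satisfying every premise can still have ¬escrow_ballot true, so F(¬escrow_ballot) is not derivable.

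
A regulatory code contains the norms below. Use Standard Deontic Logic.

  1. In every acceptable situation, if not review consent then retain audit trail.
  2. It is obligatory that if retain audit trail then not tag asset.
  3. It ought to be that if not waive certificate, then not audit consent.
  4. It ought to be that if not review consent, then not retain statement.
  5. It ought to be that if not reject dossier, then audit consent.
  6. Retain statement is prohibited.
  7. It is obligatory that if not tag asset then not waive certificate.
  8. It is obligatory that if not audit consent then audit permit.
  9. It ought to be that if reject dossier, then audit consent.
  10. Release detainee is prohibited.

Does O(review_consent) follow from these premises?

Yes

By case analysis on reject_dossier: premise 9 gives O(reject_dossier → audit_consent) and premise 5 gives O(¬reject_dossier → audit_consent), so O(audit_consent) either way.
The contrapositive of premise 3 (O(¬waive_certificate → ¬audit_consent)) is O(audit_consent → waive_certificate), and O(audit_consent) is already established, so O(waive_certificate).
The contrapositive of premise 7 (O(¬tag_asset → ¬waive_certificate)) is O(waive_certificate → tag_asset), and O(waive_certificate) is already established, so O(tag_asset).
Premise 2 is O(retain_audit_trail → ¬tag_asset); contrapositively O(tag_asset → ¬retain_audit_trail). Since O(tag_asset) holds, K gives O(¬retain_audit_trail).
Premise 1, O(¬review_consent → retain_audit_trail), contraposes to O(¬retain_audit_trail → review_consent); with O(¬retain_audit_trail) we get O(review_consent).
Premises 4, 6, 8, 10 do not contribute to this derivation.
So O(review_consent) follows.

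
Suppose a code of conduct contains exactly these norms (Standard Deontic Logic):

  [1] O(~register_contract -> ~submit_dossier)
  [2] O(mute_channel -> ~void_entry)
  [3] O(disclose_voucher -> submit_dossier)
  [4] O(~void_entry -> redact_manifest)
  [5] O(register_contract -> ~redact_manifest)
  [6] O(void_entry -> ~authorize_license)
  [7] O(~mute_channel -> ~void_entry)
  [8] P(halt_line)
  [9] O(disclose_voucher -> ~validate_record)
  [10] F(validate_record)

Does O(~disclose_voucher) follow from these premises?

Yes

By case analysis on ~mute_channel: premise 7 gives O(~mute_channel -> ~void_entry) and premise 2 gives O(mute_channel -> ~void_entry), so O(~void_entry) either way.
From O(~void_entry) and premise 4, O(~void_entry -> redact_manifest), we obtain O(redact_manifest).
Premise 5 is O(register_contract -> ~redact_manifest); contrapositively O(redact_manifest -> ~register_contract). Since O(redact_manifest) holds, K gives O(~register_contract).
Premise 1 is O(~register_contract -> ~submit_dossier); since O(~register_contract), deontic closure gives O(~submit_dossier).
Premise 3, O(disclose_voucher -> submit_dossier), contraposes to O(~submit_dossier -> ~disclose_voucher); with O(~submit_dossier) we get O(~disclose_voucher).
Premises 6, 8, 9, 10 do not contribute to this derivation.
So O(~disclose_voucher) follows.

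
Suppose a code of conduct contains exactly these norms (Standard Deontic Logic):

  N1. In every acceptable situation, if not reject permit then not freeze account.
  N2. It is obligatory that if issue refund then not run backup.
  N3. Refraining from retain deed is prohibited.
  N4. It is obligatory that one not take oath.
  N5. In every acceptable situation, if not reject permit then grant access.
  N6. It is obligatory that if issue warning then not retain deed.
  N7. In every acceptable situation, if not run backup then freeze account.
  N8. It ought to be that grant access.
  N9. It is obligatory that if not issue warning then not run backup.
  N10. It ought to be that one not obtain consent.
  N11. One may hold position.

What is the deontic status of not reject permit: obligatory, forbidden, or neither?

Premise 3, F(¬retain_deed), is equivalent to O(retain_deed).
Premise 6, O(issue_warning → ¬retain_deed), contraposes to O(retain_deed → ¬issue_warning); with O(retain_deed) we get O(¬issue_warning).
Applying K to premise 9 (O(¬issue_warning → ¬run_backup)) and O(¬issue_warning) yields O(¬run_backup).
With premise 7, O(¬run_backup → freeze_account), the K-axiom yields O(freeze_account).
The contrapositive of premise 1 (O(¬reject_permit → ¬freeze_account)) is O(freeze_account → reject_permit), and O(freeze_account) is already established, so O(reject_permit).
Premises 2, 4, 5, 8, 10, 11 do not contribute to this derivation.
Thus O(reject_permit), which is F(¬reject_permit): ¬reject_permit is forbidden.

Forbidden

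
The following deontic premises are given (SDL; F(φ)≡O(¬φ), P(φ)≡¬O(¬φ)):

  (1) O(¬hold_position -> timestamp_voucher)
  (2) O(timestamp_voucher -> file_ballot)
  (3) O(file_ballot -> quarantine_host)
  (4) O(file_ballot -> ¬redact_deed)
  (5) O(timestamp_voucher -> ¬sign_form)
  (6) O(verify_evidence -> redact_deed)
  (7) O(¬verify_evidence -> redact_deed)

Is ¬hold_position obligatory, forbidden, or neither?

By case analysis on ¬verify_evidence: premise 7 gives O(¬verify_evidence -> redact_deed) and premise 6 gives O(verify_evidence -> redact_deed), so O(redact_deed) either way.
Premise 4 is O(file_ballot -> ¬redact_deed); contrapositively O(redact_deed -> ¬file_ballot). Since O(redact_deed) holds, K gives O(¬file_ballot).
The contrapositive of premise 2 (O(timestamp_voucher -> file_ballot)) is O(¬file_ballot -> ¬timestamp_voucher), and O(¬file_ballot) is already established, so O(¬timestamp_voucher).
The contrapositive of premise 1 (O(¬hold_position -> timestamp_voucher)) is O(¬timestamp_voucher -> hold_position), and O(¬timestamp_voucher) is already established, so O(hold_position).
Premises 3, 5 do not contribute to this derivation.
Thus O(hold_position), which is F(¬hold_position): ¬hold_position is forbidden.

Forbidden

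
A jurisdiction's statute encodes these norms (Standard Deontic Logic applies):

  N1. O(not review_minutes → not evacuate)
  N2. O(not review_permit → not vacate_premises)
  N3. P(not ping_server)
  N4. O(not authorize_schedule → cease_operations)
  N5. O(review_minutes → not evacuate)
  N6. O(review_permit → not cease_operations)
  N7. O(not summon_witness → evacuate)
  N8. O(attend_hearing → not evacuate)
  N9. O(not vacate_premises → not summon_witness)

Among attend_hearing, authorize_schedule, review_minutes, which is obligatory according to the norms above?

authorize_schedule

Premises 1 and 5 cover both cases: O(not review_minutes → not evacuate) and O(review_minutes → not evacuate). Since not review_minutes ∨ review_minutes is a tautology, O(not evacuate) follows.
The contrapositive of premise 7 (O(not summon_witness → evacuate)) is O(not evacuate → summon_witness), and O(not evacuate) is already established, so O(summon_witness).
Premise 9 is O(not vacate_premises → not summon_witness); contrapositively O(summon_witness → vacate_premises). Since O(summon_witness) holds, K gives O(vacate_premises).
Premise 2, O(not review_permit → not vacate_premises), contraposes to O(vacate_premises → review_permit); with O(vacate_premises) we get O(review_permit).
From O(review_permit) and premise 6, O(review_permit → not cease_operations), we obtain O(not cease_operations).
Premise 4, O(not authorize_schedule → cease_operations), contraposes to O(not cease_operations → authorize_schedule); with O(not cease_operations) we get O(authorize_schedule).
So O(authorize_schedule) holds — authorize_schedule is obligatory. None of the other listed options is made obligatory by any chain of premises.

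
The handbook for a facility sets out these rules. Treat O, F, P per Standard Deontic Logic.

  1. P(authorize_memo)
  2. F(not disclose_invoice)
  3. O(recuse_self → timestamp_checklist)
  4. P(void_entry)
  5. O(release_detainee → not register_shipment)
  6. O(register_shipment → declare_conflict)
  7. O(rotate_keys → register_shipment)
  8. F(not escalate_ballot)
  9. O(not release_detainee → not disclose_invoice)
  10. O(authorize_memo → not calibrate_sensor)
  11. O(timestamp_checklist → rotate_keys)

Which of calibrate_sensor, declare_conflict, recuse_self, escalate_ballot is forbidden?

F(not disclose_invoice) at premise 2 means O(disclose_invoice).
Premise 9 is O(not release_detainee → not disclose_invoice); contrapositively O(disclose_invoice → release_detainee). Since O(disclose_invoice) holds, K gives O(release_detainee).
From O(release_detainee) and premise 5, O(release_detainee → not register_shipment), we obtain O(not register_shipment).
The contrapositive of premise 7 (O(rotate_keys → register_shipment)) is O(not register_shipment → not rotate_keys), and O(not register_shipment) is already established, so O(not rotate_keys).
The contrapositive of premise 11 (O(timestamp_checklist → rotate_keys)) is O(not rotate_keys → not timestamp_checklist), and O(not rotate_keys) is already established, so O(not timestamp_checklist).
The contrapositive of premise 3 (O(recuse_self → timestamp_checklist)) is O(not timestamp_checklist → not recuse_self), and O(not timestamp_checklist) is already established, so O(not recuse_self).
So O(not recuse_self) holds, i.e. recuse_self is forbidden. None of the other listed options is forbidden under the premises.

recuse_self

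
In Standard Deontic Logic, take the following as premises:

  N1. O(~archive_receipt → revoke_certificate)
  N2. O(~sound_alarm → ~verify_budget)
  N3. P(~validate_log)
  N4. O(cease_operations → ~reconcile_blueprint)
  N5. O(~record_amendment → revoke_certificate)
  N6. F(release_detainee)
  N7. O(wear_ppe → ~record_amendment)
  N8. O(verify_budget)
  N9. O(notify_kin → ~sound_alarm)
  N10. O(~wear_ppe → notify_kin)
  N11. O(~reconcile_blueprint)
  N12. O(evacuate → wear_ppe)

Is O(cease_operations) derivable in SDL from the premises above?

Premise 4 is O(cease_operations → ~reconcile_blueprint); even if O(~reconcile_blueprint) held, inferring O(cease_operations) would be affirming the consequent — invalid.
No other premise forces O(cease_operations). An ideal world satisfying every premise can still have cease_operations false, so O(cease_operations) is not derivable.

No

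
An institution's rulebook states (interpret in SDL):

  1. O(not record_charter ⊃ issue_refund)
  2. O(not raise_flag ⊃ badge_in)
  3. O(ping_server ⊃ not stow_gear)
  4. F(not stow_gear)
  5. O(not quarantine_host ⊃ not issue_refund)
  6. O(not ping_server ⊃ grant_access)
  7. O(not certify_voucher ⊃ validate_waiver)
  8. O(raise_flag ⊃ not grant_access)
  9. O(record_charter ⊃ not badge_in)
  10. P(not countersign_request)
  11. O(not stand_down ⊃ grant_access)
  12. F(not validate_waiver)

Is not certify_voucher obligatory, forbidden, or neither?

Premise 7 is O(not certify_voucher ⊃ validate_waiver); even if O(validate_waiver) held, inferring O(not certify_voucher) would be affirming the consequent — invalid.
No premise or chain of K-axiom applications forces O(not certify_voucher), and none forces O(certify_voucher). So not certify_voucher is neither obligatory nor forbidden under these norms.

Neither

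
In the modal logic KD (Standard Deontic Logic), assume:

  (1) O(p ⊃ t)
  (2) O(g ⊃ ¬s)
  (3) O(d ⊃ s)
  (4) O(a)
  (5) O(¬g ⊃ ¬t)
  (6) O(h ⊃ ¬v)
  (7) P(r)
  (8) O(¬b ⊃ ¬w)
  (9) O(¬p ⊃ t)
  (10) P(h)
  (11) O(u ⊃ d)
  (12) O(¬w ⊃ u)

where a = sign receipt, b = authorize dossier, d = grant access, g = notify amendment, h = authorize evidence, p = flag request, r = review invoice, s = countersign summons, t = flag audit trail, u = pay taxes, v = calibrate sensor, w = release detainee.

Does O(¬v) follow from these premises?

Premise 6 is O(h ⊃ ¬v), but O(h) is not derivable from the premises (the permission P(h) asserts only ¬O(¬h), not O(h)), so it does not yield O(¬v).
No other premise forces O(¬v). An ideal world satisfying every premise can still have ¬v false, so O(¬v) is not derivable.

No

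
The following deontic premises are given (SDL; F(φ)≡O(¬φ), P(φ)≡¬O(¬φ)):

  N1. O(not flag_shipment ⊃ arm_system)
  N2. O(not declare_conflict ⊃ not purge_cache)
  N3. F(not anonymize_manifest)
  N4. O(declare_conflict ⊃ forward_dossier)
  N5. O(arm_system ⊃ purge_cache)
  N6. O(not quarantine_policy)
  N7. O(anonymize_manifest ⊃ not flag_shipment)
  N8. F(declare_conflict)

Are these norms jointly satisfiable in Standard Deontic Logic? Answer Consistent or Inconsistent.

Premise 8, F(declare_conflict), is equivalent to O(not declare_conflict).
From O(not declare_conflict) and premise 2, O(not declare_conflict ⊃ not purge_cache), we obtain O(not purge_cache).
The contrapositive of premise 5 (O(arm_system ⊃ purge_cache)) is O(not purge_cache ⊃ not arm_system), and O(not purge_cache) is already established, so O(not arm_system).
The contrapositive of premise 1 (O(not flag_shipment ⊃ arm_system)) is O(not arm_system ⊃ flag_shipment), and O(not arm_system) is already established, so O(flag_shipment).
Premise 7, O(anonymize_manifest ⊃ not flag_shipment), contraposes to O(flag_shipment ⊃ not anonymize_manifest); with O(flag_shipment) we get O(not anonymize_manifest).
Yet premise 3 is F(not anonymize_manifest), i.e. O(anonymize_manifest).
We now have both O(not anonymize_manifest) and O(anonymize_manifest) — anonymize_manifest is simultaneously obligatory and forbidden, violating the D-axiom.

Inconsistent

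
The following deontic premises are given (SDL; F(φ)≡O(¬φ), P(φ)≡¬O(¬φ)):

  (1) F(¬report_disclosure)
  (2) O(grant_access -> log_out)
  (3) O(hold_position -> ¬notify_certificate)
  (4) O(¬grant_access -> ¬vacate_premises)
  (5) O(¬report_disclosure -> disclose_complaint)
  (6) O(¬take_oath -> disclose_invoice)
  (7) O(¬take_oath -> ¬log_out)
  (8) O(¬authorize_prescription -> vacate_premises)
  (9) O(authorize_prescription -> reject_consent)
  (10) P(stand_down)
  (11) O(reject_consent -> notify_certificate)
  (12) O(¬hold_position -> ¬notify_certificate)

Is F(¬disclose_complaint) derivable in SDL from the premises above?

Premise 5 is O(¬report_disclosure -> disclose_complaint), but O(¬report_disclosure) is not derivable from the premises, so it does not yield O(disclose_complaint).
No other premise forces O(disclose_complaint). An ideal world satisfying every premise can still have ¬disclose_complaint true, so F(¬disclose_complaint) is not derivable.

No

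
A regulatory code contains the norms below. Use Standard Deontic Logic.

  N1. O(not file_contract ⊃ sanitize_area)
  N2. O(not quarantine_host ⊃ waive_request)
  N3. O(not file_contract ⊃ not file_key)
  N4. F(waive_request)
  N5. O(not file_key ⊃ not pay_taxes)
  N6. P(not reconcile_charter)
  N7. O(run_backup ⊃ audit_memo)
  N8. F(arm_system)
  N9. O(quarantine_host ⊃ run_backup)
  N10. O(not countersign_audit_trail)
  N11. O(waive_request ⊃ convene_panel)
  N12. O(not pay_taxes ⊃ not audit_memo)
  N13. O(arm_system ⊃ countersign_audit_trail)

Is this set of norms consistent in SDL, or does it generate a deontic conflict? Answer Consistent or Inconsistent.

Consistent

Premise 13 is O(arm_system ⊃ countersign_audit_trail), but O(arm_system) is not derivable from the premises, so it does not yield O(countersign_audit_trail).
So O(countersign_audit_trail) is not derivable, and the apparent clash with O(not countersign_audit_trail) does not arise.
A world satisfying every obligation exists (e.g. arm_system=false, audit_memo=true, convene_panel=false, countersign_audit_trail=false, file_contract=true, file_key=true, pay_taxes=true, quarantine_host=true, reconcile_charter=false, run_backup=true, sanitize_area=false, waive_request=false); no atom is both obligatory and forbidden, so the set is consistent.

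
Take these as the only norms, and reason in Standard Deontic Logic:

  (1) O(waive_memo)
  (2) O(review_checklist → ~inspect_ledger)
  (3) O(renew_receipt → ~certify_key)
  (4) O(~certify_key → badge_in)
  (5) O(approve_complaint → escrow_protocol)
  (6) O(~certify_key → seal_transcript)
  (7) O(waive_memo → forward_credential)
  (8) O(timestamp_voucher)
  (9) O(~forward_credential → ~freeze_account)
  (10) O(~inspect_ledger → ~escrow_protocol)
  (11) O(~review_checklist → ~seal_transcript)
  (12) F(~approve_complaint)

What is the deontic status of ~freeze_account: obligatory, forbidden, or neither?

Premise 9 is O(~forward_credential → ~freeze_account), but O(~forward_credential) is not derivable from the premises, so it does not yield O(~freeze_account).
No premise or chain of K-axiom applications forces O(~freeze_account), and none forces O(freeze_account). So ~freeze_account is neither obligatory nor forbidden under these norms.

Neither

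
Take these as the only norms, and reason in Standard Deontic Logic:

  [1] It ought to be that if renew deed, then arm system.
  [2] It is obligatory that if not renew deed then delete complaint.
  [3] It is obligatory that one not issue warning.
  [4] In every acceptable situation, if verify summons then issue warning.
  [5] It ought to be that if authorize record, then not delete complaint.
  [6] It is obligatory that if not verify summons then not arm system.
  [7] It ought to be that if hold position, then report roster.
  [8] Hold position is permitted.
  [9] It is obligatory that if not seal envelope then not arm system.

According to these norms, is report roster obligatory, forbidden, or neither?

Neither

Premise 7 is O(hold_position → report_roster), but O(hold_position) is not derivable from the premises (the permission P(hold_position) asserts only ¬O(¬hold_position), not O(hold_position)), so it does not yield O(report_roster).
No premise or chain of K-axiom applications forces O(report_roster), and none forces O(¬report_roster). So report_roster is neither obligatory nor forbidden under these norms.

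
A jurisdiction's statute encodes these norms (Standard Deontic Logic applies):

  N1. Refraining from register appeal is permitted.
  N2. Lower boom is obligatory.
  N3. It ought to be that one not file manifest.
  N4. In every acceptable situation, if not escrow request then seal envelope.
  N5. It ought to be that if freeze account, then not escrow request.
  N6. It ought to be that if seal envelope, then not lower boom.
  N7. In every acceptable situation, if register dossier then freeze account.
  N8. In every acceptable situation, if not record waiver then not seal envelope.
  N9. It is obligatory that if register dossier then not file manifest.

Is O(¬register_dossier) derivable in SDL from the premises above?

From premise 2 we have O(lower_boom).
Premise 6 is O(seal_envelope → ¬lower_boom); contrapositively O(lower_boom → ¬seal_envelope). Since O(lower_boom) holds, K gives O(¬seal_envelope).
Premise 4, O(¬escrow_request → seal_envelope), contraposes to O(¬seal_envelope → escrow_request); with O(¬seal_envelope) we get O(escrow_request).
The contrapositive of premise 5 (O(freeze_account → ¬escrow_request)) is O(escrow_request → ¬freeze_account), and O(escrow_request) is already established, so O(¬freeze_account).
The contrapositive of premise 7 (O(register_dossier → freeze_account)) is O(¬freeze_account → ¬register_dossier), and O(¬freeze_account) is already established, so O(¬register_dossier).
Premises 1, 3, 8, 9 do not contribute to this derivation.
So O(¬register_dossier) follows.

Yes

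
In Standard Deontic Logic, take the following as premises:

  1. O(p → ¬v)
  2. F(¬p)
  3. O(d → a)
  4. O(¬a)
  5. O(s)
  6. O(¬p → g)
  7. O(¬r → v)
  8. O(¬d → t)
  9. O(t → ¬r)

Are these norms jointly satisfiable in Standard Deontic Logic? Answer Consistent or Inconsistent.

F(¬p) at premise 2 means O(p).
Premise 1 is O(p → ¬v); since O(p), deontic closure gives O(¬v).
Premise 7, O(¬r → v), contraposes to O(¬v → r); with O(¬v) we get O(r).
Premise 9, O(t → ¬r), contraposes to O(r → ¬t); with O(r) we get O(¬t).
The contrapositive of premise 8 (O(¬d → t)) is O(¬t → d), and O(¬t) is already established, so O(d).
Premise 3 is O(d → a); since O(d), deontic closure gives O(a).
Yet premise 4 states O(¬a).
We now have both O(a) and O(¬a) — a is simultaneously obligatory and forbidden, violating the D-axiom.

Inconsistent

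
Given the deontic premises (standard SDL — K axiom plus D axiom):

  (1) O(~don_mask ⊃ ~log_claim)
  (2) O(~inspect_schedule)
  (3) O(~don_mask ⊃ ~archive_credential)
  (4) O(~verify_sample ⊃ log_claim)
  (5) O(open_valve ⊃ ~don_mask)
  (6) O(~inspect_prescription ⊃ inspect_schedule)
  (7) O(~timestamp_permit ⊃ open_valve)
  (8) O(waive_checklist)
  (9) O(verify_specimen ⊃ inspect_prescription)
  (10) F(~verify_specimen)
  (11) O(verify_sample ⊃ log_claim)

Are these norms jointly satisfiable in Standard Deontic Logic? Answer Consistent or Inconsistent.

Premise 6 is O(~inspect_prescription ⊃ inspect_schedule), but O(~inspect_prescription) is not derivable from the premises, so it does not yield O(inspect_schedule).
So O(inspect_schedule) is not derivable, and the apparent clash with O(~inspect_schedule) does not arise.
A world satisfying every obligation exists (e.g. archive_credential=false, don_mask=true, inspect_prescription=true, inspect_schedule=false, log_claim=true, open_valve=false, timestamp_permit=true, verify_sample=false, verify_specimen=true, waive_checklist=true); no atom is both obligatory and forbidden, so the set is consistent.

Consistent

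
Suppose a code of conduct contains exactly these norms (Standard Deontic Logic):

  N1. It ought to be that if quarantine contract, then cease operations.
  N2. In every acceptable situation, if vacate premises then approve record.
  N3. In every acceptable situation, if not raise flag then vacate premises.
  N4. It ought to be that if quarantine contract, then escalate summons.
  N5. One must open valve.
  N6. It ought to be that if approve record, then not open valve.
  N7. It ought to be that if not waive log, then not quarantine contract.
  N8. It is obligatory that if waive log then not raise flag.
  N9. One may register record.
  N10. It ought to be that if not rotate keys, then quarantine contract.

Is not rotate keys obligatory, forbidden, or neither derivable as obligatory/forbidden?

Forbidden

From premise 5 we have O(open_valve).
The contrapositive of premise 6 (O(approve_record → ¬open_valve)) is O(open_valve → ¬approve_record), and O(open_valve) is already established, so O(¬approve_record).
The contrapositive of premise 2 (O(vacate_premises → approve_record)) is O(¬approve_record → ¬vacate_premises), and O(¬approve_record) is already established, so O(¬vacate_premises).
Premise 3, O(¬raise_flag → vacate_premises), contraposes to O(¬vacate_premises → raise_flag); with O(¬vacate_premises) we get O(raise_flag).
The contrapositive of premise 8 (O(waive_log → ¬raise_flag)) is O(raise_flag → ¬waive_log), and O(raise_flag) is already established, so O(¬waive_log).
Applying K to premise 7 (O(¬waive_log → ¬quarantine_contract)) and O(¬waive_log) yields O(¬quarantine_contract).
The contrapositive of premise 10 (O(¬rotate_keys → quarantine_contract)) is O(¬quarantine_contract → rotate_keys), and O(¬quarantine_contract) is already established, so O(rotate_keys).
Premises 1, 4, 9 do not contribute to this derivation.
Thus O(rotate_keys), which is F(¬rotate_keys): ¬rotate_keys is forbidden.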